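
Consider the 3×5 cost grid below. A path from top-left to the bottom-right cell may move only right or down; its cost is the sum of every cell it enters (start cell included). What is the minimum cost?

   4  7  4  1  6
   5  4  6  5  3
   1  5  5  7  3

Cheapest: [0,0] [0,1] [0,2] [0,3] [1,3] [1,4] [2,4]
  4 + 7 + 4 + 1 + 5 + 3 + 3 = 27
For comparison, the top-then-right route costs 28.

27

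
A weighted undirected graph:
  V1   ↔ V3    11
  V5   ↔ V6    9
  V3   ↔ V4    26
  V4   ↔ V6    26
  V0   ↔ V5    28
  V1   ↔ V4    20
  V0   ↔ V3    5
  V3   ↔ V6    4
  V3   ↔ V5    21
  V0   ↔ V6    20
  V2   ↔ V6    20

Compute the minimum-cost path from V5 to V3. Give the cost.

13

Checking several routes:
V5→V3: 21
V5→V0→V3: 28 + 5 = 33
V5→V6→V3: 9 + 4 = 13
V5→V6→V0→V3: 9 + 20 + 5 = 34
V5→V0→V6→V3: 28 + 20 + 4 = 52
V5→V6→V4→V3: 9 + 26 + 26 = 61
Best route has total 13.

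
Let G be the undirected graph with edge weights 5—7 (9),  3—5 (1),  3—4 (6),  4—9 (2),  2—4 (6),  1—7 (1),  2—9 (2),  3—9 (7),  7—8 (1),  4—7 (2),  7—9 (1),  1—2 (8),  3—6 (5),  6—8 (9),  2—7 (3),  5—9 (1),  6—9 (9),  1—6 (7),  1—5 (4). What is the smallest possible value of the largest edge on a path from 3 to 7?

A few of the 3→7 routes:
3 - 5 - 9 - 2 - 7: max(1, 1, 2, 3) = 3
3 - 4 - 2 - 9 - 7: max(6, 6, 2, 1) = 6
3 - 5 - 9 - 4 - 7: max(1, 1, 2, 2) = 2
3 - 5 - 1 - 7: max(1, 4, 1) = 4
3 - 5 - 9 - 7: max(1, 1, 1) = 1
Smallest bottleneck: 1.

1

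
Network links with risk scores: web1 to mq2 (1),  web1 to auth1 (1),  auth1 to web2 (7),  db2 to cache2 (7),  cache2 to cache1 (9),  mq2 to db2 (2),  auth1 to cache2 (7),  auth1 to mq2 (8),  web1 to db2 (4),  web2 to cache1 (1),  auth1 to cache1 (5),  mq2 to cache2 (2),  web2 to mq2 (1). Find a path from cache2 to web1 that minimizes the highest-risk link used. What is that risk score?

Checking several routes:
cache2 → mq2 → web2 → cache1 → auth1 → web1: max(2, 1, 1, 5, 1) = 5
cache2 → mq2 → web2 → auth1 → web1: max(2, 1, 7, 1) = 7
cache2 → mq2 → web1: max(2, 1) = 2
cache2 → db2 → web1: max(7, 4) = 7
cache2 → db2 → mq2 → web2 → auth1 → web1: max(7, 2, 1, 7, 1) = 7
cache2 → mq2 → db2 → web1: max(2, 2, 4) = 4
The minimum achievable maximum is 2.

2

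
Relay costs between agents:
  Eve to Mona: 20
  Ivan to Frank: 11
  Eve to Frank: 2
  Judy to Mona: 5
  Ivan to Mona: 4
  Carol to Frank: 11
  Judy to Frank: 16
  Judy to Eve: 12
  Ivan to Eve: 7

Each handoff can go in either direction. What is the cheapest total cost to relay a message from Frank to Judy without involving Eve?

16

Routes from Frank to Judy avoiding Eve:
Frank - Ivan - Mona - Judy: 11 + 4 + 5 = 20
Frank - Judy: 16
Shortest: 16.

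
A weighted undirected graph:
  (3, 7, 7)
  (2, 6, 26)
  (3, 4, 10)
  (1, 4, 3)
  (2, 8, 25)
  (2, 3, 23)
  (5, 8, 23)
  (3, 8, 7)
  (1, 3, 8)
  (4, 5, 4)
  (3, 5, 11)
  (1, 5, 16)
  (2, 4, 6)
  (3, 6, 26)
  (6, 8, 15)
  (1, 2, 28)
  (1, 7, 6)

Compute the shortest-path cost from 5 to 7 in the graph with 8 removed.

A few of the 5→7 routes:
5 -> 4 -> 1 -> 7: 4 + 3 + 6 = 13
5 -> 3 -> 1 -> 7: 11 + 8 + 6 = 25
5 -> 4 -> 3 -> 7: 4 + 10 + 7 = 21
5 -> 1 -> 7: 16 + 6 = 22
5 -> 4 -> 1 -> 3 -> 7: 4 + 3 + 8 + 7 = 22
5 -> 3 -> 7: 11 + 7 = 18
Best route has total 13.

13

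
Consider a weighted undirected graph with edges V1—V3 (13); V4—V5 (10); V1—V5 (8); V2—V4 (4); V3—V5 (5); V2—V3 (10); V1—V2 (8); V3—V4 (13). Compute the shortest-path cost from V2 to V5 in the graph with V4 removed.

15

Routes from V2 to V5 avoiding V4:
V2 -> V3 -> V1 -> V5: 10 + 13 + 8 = 31
V2 -> V3 -> V5: 10 + 5 = 15
V2 -> V1 -> V3 -> V5: 8 + 13 + 5 = 26
V2 -> V1 -> V5: 8 + 8 = 16
Shortest: 15.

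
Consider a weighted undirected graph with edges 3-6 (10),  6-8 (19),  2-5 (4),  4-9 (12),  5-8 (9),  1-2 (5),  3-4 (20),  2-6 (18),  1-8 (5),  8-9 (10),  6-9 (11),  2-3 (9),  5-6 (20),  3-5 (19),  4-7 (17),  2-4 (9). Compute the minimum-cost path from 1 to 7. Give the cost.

Some routes from 1 to 7:
1→2→5→8→9→4→7: 5 + 4 + 9 + 10 + 12 + 17 = 57
1→8→9→4→7: 5 + 10 + 12 + 17 = 44
1→8→5→2→4→7: 5 + 9 + 4 + 9 + 17 = 44
1→2→4→7: 5 + 9 + 17 = 31
1→2→3→4→7: 5 + 9 + 20 + 17 = 51
Best route has total 31.

31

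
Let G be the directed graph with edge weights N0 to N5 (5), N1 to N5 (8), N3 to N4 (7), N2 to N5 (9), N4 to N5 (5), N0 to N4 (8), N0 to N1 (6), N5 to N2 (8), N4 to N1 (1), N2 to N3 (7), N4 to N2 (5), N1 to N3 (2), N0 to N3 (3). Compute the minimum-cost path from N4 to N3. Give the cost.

3

Paths from N4 to N3:
N4 - N5 - N2 - N3: 5 + 8 + 7 = 20
N4 - N1 - N5 - N2 - N3: 1 + 8 + 8 + 7 = 24
N4 - N2 - N3: 5 + 7 = 12
N4 - N1 - N3: 1 + 2 = 3
The minimum is 3.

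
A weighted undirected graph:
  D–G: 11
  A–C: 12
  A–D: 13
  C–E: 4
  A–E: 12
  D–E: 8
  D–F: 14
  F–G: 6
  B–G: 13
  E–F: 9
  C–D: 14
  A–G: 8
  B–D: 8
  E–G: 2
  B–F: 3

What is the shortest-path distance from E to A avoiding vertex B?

Comparing a few candidate routes:
E-F-G-A: 9 + 6 + 8 = 23
E-D-A: 8 + 13 = 21
E-C-A: 4 + 12 = 16
E-A: 12
E-G-A: 2 + 8 = 10
Shortest: 10.

10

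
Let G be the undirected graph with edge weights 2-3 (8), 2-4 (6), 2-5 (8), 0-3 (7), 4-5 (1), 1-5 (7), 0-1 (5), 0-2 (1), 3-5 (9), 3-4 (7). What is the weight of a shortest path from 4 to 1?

8

Checking several routes:
4 → 3 → 0 → 1: 7 + 7 + 5 = 19
4 → 2 → 5 → 1: 6 + 8 + 7 = 21
4 → 2 → 0 → 1: 6 + 1 + 5 = 12
4 → 5 → 1: 1 + 7 = 8
4 → 3 → 2 → 0 → 1: 7 + 8 + 1 + 5 = 21
4 → 5 → 2 → 0 → 1: 1 + 8 + 1 + 5 = 15
The minimum is 8.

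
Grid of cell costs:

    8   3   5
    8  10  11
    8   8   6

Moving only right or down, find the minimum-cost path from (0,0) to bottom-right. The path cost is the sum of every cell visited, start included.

33

Path (0,0) → (0,1) → (0,2) → (1,2) → (2,2): 8 + 3 + 5 + 11 + 6 = 33.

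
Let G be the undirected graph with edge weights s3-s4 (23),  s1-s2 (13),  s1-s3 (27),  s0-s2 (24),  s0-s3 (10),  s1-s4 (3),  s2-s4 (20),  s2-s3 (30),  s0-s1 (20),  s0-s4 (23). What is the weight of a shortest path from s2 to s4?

16

Comparing a few candidate routes:
s2 - s4: 20
s2 - s0 - s1 - s4: 24 + 20 + 3 = 47
s2 - s0 - s4: 24 + 23 = 47
s2 - s1 - s4: 13 + 3 = 16
Shortest: 16.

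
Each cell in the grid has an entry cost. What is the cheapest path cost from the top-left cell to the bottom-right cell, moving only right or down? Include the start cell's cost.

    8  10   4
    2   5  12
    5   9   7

31

Best path: [0,0] -> [1,0] -> [1,1] -> [2,1] -> [2,2]
Cost: 8 + 2 + 5 + 9 + 7 = 31
(Top row then right column would cost 41.)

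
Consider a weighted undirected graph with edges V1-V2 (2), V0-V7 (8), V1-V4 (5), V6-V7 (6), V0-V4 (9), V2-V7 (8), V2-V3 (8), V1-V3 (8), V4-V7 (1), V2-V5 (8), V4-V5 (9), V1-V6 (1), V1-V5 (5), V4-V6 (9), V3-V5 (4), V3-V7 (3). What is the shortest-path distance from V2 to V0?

16

Checking several routes:
V2 - V1 - V6 - V7 - V0: 2 + 1 + 6 + 8 = 17
V2 - V1 - V4 - V0: 2 + 5 + 9 = 16
V2 - V7 - V0: 8 + 8 = 16
V2 - V1 - V4 - V7 - V0: 2 + 5 + 1 + 8 = 16
The minimum is 16.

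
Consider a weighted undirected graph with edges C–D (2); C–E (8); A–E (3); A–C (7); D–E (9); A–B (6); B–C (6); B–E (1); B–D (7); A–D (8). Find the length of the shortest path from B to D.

7

Comparing a few candidate routes:
B -> E -> D: 1 + 9 = 10
B -> D: 7
B -> C -> D: 6 + 2 = 8
The minimum is 7.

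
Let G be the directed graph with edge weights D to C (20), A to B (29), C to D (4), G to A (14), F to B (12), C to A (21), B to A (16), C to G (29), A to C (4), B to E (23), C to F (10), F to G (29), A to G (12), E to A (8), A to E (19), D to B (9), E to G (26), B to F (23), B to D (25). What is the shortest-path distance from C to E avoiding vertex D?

40

Comparing a few candidate routes:
C -> G -> A -> E: 29 + 14 + 19 = 62
C -> F -> B -> A -> E: 10 + 12 + 16 + 19 = 57
C -> F -> B -> E: 10 + 12 + 23 = 45
C -> A -> E: 21 + 19 = 40
The minimum is 40.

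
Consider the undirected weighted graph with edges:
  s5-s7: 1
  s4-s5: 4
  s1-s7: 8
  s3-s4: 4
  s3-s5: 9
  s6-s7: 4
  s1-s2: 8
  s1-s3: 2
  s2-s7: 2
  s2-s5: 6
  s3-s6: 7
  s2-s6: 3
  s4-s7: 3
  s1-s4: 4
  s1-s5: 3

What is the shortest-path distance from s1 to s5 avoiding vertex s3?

Checking several routes:
s1 → s4 → s5: 4 + 4 = 8
s1 → s7 → s5: 8 + 1 = 9
s1 → s2 → s7 → s5: 8 + 2 + 1 = 11
s1 → s2 → s5: 8 + 6 = 14
s1 → s5: 3
s1 → s4 → s7 → s5: 4 + 3 + 1 = 8
Best route has total 3.

3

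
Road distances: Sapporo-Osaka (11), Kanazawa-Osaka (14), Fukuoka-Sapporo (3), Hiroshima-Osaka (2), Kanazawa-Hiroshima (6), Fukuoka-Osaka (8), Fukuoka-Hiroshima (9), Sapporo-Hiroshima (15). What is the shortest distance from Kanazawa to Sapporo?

A few of the Kanazawa→Sapporo routes:
Kanazawa → Hiroshima → Sapporo: 6 + 15 = 21
Kanazawa → Hiroshima → Fukuoka → Sapporo: 6 + 9 + 3 = 18
Kanazawa → Hiroshima → Osaka → Fukuoka → Sapporo: 6 + 2 + 8 + 3 = 19
Kanazawa → Hiroshima → Osaka → Sapporo: 6 + 2 + 11 = 19
The minimum is 18.

18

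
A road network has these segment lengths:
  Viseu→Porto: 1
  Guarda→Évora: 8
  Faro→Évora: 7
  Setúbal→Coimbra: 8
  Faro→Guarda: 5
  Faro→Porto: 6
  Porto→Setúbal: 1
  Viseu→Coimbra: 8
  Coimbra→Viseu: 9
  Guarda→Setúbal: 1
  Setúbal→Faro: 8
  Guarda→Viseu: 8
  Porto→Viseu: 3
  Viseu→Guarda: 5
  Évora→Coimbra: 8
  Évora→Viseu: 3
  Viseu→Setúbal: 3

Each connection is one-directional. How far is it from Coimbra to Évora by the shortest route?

Checking several routes:
Coimbra → Viseu → Guarda → Évora: 9 + 5 + 8 = 22
Coimbra → Viseu → Guarda → Setúbal → Faro → Évora: 9 + 5 + 1 + 8 + 7 = 30
Coimbra → Viseu → Porto → Setúbal → Faro → Évora: 9 + 1 + 1 + 8 + 7 = 26
Coimbra → Viseu → Porto → Setúbal → Faro → Guarda → Évora: 9 + 1 + 1 + 8 + 5 + 8 = 32
Coimbra → Viseu → Setúbal → Faro → Évora: 9 + 3 + 8 + 7 = 27
Shortest: 22.

22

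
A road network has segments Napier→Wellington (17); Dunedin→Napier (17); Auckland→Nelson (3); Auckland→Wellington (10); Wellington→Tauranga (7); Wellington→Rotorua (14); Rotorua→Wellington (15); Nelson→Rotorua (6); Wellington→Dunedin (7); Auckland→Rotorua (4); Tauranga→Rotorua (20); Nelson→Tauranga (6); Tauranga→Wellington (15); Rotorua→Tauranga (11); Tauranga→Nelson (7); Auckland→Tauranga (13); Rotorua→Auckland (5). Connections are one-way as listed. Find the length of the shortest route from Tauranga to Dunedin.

22

Candidate routes:
Tauranga -> Rotorua -> Wellington -> Dunedin: 20 + 15 + 7 = 42
Tauranga -> Wellington -> Dunedin: 15 + 7 = 22
Tauranga -> Rotorua -> Auckland -> Wellington -> Dunedin: 20 + 5 + 10 + 7 = 42
Tauranga -> Nelson -> Rotorua -> Wellington -> Dunedin: 7 + 6 + 15 + 7 = 35
Tauranga -> Nelson -> Rotorua -> Auckland -> Wellington -> Dunedin: 7 + 6 + 5 + 10 + 7 = 35
Shortest: 22.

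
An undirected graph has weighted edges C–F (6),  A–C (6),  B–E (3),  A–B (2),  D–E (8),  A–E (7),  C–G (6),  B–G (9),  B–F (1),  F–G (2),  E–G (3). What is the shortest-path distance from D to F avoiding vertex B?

Routes from D to F avoiding B:
D -> E -> A -> C -> G -> F: 8 + 7 + 6 + 6 + 2 = 29
D -> E -> A -> C -> F: 8 + 7 + 6 + 6 = 27
D -> E -> G -> F: 8 + 3 + 2 = 13
D -> E -> G -> C -> F: 8 + 3 + 6 + 6 = 23
The minimum is 13.

13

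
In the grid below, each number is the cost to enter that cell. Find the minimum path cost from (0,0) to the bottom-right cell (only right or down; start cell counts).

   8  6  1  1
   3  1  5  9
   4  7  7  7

Path (0,0) → (1,0) → (1,1) → (1,2) → (2,2) → (2,3): 8 + 3 + 1 + 5 + 7 + 7 = 31.
(Top row then right column would cost 32.)

31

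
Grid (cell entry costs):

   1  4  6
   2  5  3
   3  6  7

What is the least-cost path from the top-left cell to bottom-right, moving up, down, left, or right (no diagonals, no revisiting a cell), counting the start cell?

Path [0,0] → [1,0] → [1,1] → [1,2] → [2,2]: 1 + 2 + 5 + 3 + 7 = 18.

18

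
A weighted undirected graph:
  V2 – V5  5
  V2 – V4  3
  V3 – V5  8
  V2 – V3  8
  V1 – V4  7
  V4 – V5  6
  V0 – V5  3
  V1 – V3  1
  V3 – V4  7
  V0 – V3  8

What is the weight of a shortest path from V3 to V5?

8

A few of the V3→V5 routes:
V3-V2-V5: 8 + 5 = 13
V3-V5: 8
V3-V0-V5: 8 + 3 = 11
V3-V4-V5: 7 + 6 = 13
Shortest: 8.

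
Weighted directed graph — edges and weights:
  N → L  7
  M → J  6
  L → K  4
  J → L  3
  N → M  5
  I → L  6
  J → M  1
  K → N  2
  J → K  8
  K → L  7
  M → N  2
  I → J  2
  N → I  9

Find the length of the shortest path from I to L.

Comparing a few candidate routes:
I→L: 6
I→J→L: 2 + 3 = 5
I→J→M→N→L: 2 + 1 + 2 + 7 = 12
I→J→K→L: 2 + 8 + 7 = 17
Best route has total 5.

5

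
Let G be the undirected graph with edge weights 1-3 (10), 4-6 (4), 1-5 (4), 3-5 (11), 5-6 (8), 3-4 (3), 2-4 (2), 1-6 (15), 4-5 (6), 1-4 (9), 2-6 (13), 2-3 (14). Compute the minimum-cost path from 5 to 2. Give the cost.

A few of the 5→2 routes:
5 - 6 - 4 - 2: 8 + 4 + 2 = 14
5 - 6 - 2: 8 + 13 = 21
5 - 1 - 3 - 4 - 2: 4 + 10 + 3 + 2 = 19
5 - 4 - 2: 6 + 2 = 8
5 - 3 - 4 - 2: 11 + 3 + 2 = 16
5 - 1 - 4 - 2: 4 + 9 + 2 = 15
Shortest: 8.

8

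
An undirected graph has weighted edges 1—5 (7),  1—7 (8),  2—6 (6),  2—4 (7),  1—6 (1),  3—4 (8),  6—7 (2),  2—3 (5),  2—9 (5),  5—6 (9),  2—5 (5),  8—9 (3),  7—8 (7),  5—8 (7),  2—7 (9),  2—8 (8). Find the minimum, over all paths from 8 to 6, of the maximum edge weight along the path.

A few of the 8→6 routes:
8 → 5 → 1 → 6: max(7, 7, 1) = 7
8 → 9 → 2 → 6: max(3, 5, 6) = 6
8 → 5 → 2 → 6: max(7, 5, 6) = 7
Smallest bottleneck: 6.

6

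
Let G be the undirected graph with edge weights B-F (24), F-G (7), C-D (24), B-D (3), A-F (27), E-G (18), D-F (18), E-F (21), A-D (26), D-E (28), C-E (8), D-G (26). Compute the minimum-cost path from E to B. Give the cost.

Checking several routes:
E → F → D → B: 21 + 18 + 3 = 42
E → C → D → B: 8 + 24 + 3 = 35
E → D → B: 28 + 3 = 31
Best route has total 31.

31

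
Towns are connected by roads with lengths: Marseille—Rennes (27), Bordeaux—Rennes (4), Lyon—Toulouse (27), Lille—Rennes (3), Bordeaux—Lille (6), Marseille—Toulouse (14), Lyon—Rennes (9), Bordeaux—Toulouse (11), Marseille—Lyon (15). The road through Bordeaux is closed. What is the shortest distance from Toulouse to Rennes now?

36

A few of the Toulouse→Rennes routes:
Toulouse→Lyon→Rennes: 27 + 9 = 36
Toulouse→Marseille→Lyon→Rennes: 14 + 15 + 9 = 38
Toulouse→Marseille→Rennes: 14 + 27 = 41
Best route has total 36.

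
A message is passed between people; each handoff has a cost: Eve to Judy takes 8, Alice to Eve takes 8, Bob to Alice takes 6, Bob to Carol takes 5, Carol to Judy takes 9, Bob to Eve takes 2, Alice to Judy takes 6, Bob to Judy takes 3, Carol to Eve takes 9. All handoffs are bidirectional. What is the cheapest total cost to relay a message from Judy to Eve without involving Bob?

8

Candidate routes:
Judy-Alice-Eve: 6 + 8 = 14
Judy-Carol-Eve: 9 + 9 = 18
Judy-Eve: 8
Shortest: 8.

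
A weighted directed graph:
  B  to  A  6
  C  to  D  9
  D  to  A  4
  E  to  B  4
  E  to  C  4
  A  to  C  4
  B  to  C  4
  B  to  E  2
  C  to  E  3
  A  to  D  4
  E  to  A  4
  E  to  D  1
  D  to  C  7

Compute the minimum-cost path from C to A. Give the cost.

Routes from C to A:
C-E-B-A: 3 + 4 + 6 = 13
C-E-A: 3 + 4 = 7
C-D-A: 9 + 4 = 13
C-E-D-A: 3 + 1 + 4 = 8
Shortest: 7.

7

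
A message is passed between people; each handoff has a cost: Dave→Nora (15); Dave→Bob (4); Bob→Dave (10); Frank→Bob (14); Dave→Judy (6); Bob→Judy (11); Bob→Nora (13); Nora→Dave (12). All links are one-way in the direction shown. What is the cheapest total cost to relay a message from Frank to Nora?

27

Paths from Frank to Nora:
Frank → Bob → Nora: 14 + 13 = 27
Frank → Bob → Dave → Nora: 14 + 10 + 15 = 39
Shortest: 27.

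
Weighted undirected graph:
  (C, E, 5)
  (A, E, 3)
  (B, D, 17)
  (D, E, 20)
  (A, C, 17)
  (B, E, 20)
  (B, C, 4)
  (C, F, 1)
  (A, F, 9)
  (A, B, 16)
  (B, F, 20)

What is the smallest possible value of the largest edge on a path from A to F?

5

Some routes from A to F:
A→F: max(9) = 9
A→E→C→F: max(3, 5, 1) = 5
A→C→F: max(17, 1) = 17
A→B→C→F: max(16, 4, 1) = 16
Smallest bottleneck: 5.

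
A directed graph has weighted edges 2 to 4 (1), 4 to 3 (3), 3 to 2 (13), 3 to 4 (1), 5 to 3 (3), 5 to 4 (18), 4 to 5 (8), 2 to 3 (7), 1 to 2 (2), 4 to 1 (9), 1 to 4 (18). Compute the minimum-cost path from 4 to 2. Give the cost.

11

Candidate routes:
4-1-2: 9 + 2 = 11
4-5-3-2: 8 + 3 + 13 = 24
4-3-2: 3 + 13 = 16
Best route has total 11.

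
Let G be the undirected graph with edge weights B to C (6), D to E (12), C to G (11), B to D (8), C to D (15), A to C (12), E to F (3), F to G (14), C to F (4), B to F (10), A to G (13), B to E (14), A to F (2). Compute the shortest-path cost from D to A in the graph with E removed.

Some routes from D to A avoiding E:
D - C - F - A: 15 + 4 + 2 = 21
D - B - C - F - A: 8 + 6 + 4 + 2 = 20
D - B - F - A: 8 + 10 + 2 = 20
D - C - A: 15 + 12 = 27
D - C - B - F - A: 15 + 6 + 10 + 2 = 33
D - B - C - A: 8 + 6 + 12 = 26
The minimum is 20.

20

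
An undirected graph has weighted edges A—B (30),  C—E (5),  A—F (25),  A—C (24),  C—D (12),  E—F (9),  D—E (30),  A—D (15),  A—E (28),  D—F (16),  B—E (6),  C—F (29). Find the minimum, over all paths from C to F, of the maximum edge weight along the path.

9

Some routes from C to F:
C-E-F: max(5, 9) = 9
C-A-D-F: max(24, 15, 16) = 24
C-D-F: max(12, 16) = 16
The minimum achievable maximum is 9.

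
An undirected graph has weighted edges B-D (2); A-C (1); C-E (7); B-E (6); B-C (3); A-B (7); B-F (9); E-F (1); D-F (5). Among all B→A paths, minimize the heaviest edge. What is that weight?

3

Candidate routes:
B→C→A: max(3, 1) = 3
B→F→E→C→A: max(9, 1, 7, 1) = 9
B→D→F→E→C→A: max(2, 5, 1, 7, 1) = 7
B→E→C→A: max(6, 7, 1) = 7
B→A: max(7) = 7
Smallest bottleneck: 3.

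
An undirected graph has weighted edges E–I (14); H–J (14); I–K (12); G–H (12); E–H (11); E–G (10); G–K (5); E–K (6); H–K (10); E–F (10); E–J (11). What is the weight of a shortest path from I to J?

25

A few of the I→J routes:
I -> K -> H -> J: 12 + 10 + 14 = 36
I -> K -> E -> J: 12 + 6 + 11 = 29
I -> E -> J: 14 + 11 = 25
I -> E -> H -> J: 14 + 11 + 14 = 39
I -> K -> G -> E -> J: 12 + 5 + 10 + 11 = 38
The minimum is 25.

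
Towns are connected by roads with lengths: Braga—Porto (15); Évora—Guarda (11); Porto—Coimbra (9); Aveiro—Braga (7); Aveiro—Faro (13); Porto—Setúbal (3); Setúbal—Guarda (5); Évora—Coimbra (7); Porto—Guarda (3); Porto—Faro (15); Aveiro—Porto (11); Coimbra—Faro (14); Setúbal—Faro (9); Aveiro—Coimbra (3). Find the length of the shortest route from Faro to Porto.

Some routes from Faro to Porto:
Faro → Aveiro → Porto: 13 + 11 = 24
Faro → Aveiro → Coimbra → Porto: 13 + 3 + 9 = 25
Faro → Porto: 15
Faro → Setúbal → Porto: 9 + 3 = 12
Faro → Setúbal → Guarda → Porto: 9 + 5 + 3 = 17
Faro → Coimbra → Porto: 14 + 9 = 23
The minimum is 12.

12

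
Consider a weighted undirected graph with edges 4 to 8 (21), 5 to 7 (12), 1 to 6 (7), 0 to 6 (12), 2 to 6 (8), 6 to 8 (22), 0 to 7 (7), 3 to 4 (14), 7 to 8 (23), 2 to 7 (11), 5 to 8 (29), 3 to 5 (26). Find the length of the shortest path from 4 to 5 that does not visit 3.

Paths from 4 to 5 avoiding 3:
4 - 8 - 5: 21 + 29 = 50
4 - 8 - 6 - 0 - 7 - 5: 21 + 22 + 12 + 7 + 12 = 74
4 - 8 - 7 - 5: 21 + 23 + 12 = 56
4 - 8 - 6 - 2 - 7 - 5: 21 + 22 + 8 + 11 + 12 = 74
Shortest: 50.

50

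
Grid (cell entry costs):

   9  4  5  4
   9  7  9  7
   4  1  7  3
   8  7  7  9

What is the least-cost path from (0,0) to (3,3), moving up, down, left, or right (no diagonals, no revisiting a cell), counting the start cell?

Path (0,0) -> (0,1) -> (1,1) -> (2,1) -> (2,2) -> (2,3) -> (3,3): 9 + 4 + 7 + 1 + 7 + 3 + 9 = 40.

40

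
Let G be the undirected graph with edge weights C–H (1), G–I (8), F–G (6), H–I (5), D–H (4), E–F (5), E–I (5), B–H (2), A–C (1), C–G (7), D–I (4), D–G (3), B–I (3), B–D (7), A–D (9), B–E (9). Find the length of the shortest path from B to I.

Comparing a few candidate routes:
B-I: 3
B-H-D-I: 2 + 4 + 4 = 10
B-H-I: 2 + 5 = 7
The minimum is 3.

3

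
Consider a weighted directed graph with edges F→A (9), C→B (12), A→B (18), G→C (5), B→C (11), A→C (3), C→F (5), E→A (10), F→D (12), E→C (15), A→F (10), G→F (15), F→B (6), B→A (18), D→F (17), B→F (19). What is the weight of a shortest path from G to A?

Some routes from G to A:
G→F→A: 15 + 9 = 24
G→C→B→A: 5 + 12 + 18 = 35
G→F→B→A: 15 + 6 + 18 = 39
G→C→F→A: 5 + 5 + 9 = 19
G→C→F→B→A: 5 + 5 + 6 + 18 = 34
Shortest: 19.

19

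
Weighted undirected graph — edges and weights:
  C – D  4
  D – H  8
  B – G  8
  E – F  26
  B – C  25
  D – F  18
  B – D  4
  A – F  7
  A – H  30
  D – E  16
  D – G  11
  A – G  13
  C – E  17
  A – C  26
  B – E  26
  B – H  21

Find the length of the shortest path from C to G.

15

A few of the C→G routes:
C→A→G: 26 + 13 = 39
C→B→G: 25 + 8 = 33
C→D→G: 4 + 11 = 15
C→D→B→G: 4 + 4 + 8 = 16
Shortest: 15.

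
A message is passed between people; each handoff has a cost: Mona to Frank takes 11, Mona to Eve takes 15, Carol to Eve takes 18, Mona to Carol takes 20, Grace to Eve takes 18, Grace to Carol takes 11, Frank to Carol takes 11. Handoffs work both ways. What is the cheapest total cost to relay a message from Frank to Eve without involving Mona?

29

Routes from Frank to Eve avoiding Mona:
Frank→Carol→Grace→Eve: 11 + 11 + 18 = 40
Frank→Carol→Eve: 11 + 18 = 29
Shortest: 29.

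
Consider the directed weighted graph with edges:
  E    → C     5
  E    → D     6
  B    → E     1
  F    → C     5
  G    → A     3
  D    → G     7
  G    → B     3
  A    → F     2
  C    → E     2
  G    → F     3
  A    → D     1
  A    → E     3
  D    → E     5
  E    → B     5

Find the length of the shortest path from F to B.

12

Candidate routes:
F -> C -> E -> B: 5 + 2 + 5 = 12
F -> C -> E -> D -> G -> B: 5 + 2 + 6 + 7 + 3 = 23
Shortest: 12.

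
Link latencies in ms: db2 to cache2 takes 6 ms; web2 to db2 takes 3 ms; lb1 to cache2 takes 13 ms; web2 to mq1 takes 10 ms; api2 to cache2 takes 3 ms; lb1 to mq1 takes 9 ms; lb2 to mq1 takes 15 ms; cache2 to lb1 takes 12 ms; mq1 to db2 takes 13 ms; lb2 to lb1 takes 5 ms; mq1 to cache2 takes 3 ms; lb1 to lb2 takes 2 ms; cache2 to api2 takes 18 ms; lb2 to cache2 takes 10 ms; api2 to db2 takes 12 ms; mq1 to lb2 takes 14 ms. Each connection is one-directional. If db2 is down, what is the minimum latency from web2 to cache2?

Routes from web2 to cache2 avoiding db2:
web2→mq1→cache2: 10 + 3 = 13
web2→mq1→lb2→cache2: 10 + 14 + 10 = 34
web2→mq1→lb2→lb1→cache2: 10 + 14 + 5 + 13 = 42
The minimum is 13 ms.

13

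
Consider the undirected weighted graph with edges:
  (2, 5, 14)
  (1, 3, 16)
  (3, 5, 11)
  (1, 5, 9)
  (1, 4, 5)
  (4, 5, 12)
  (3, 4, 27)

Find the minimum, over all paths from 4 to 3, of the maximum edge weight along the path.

11

Candidate routes:
4→1→5→3: max(5, 9, 11) = 11
4→1→3: max(5, 16) = 16
4→5→1→3: max(12, 9, 16) = 16
4→5→3: max(12, 11) = 12
4→3: max(27) = 27
The minimum achievable maximum is 11.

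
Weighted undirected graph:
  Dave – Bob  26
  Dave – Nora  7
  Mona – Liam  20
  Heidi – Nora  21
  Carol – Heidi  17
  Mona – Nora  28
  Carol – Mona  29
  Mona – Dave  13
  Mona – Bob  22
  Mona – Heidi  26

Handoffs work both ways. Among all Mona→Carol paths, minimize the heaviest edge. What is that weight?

Paths from Mona to Carol:
Mona - Dave - Nora - Heidi - Carol: max(13, 7, 21, 17) = 21
Mona - Carol: max(29) = 29
Mona - Heidi - Carol: max(26, 17) = 26
Mona - Bob - Dave - Nora - Heidi - Carol: max(22, 26, 7, 21, 17) = 26
Mona - Nora - Heidi - Carol: max(28, 21, 17) = 28
Best route has worst link 21.

21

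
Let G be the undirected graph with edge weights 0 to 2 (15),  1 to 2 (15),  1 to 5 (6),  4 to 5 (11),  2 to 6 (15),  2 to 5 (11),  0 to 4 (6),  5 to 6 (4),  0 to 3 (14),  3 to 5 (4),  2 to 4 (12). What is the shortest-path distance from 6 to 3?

8

Some routes from 6 to 3:
6 - 5 - 3: 4 + 4 = 8
6 - 2 - 5 - 3: 15 + 11 + 4 = 30
6 - 5 - 4 - 0 - 3: 4 + 11 + 6 + 14 = 35
Shortest: 8.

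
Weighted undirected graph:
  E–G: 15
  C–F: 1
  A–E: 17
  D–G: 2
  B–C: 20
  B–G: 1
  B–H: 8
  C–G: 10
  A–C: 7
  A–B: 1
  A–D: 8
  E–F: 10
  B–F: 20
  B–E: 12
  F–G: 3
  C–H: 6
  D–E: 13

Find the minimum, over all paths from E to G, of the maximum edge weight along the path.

10

Comparing a few candidate routes:
E-F-C-H-B-A-D-G: max(10, 1, 6, 8, 1, 8, 2) = 10
E-F-C-A-D-G: max(10, 1, 7, 8, 2) = 10
E-F-C-H-B-G: max(10, 1, 6, 8, 1) = 10
E-F-C-G: max(10, 1, 10) = 10
E-F-C-A-B-G: max(10, 1, 7, 1, 1) = 10
E-F-G: max(10, 3) = 10
Smallest bottleneck: 10.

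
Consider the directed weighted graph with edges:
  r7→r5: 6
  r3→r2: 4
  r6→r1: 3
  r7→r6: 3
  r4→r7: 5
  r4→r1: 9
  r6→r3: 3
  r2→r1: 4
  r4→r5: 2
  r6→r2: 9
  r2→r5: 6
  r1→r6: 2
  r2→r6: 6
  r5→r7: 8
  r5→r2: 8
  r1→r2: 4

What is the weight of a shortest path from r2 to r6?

6

Routes from r2 to r6:
r2 → r5 → r7 → r6: 6 + 8 + 3 = 17
r2 → r1 → r6: 4 + 2 = 6
r2 → r6: 6
Best route has total 6.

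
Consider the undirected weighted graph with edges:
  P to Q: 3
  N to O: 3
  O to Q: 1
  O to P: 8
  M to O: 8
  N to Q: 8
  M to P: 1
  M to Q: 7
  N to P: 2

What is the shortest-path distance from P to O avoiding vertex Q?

5

Candidate routes:
P -> O: 8
P -> M -> O: 1 + 8 = 9
P -> N -> O: 2 + 3 = 5
Best route has total 5.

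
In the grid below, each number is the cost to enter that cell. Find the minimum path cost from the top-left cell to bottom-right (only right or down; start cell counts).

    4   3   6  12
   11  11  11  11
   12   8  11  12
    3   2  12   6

Take r0c0 r0c1 r1c1 r2c1 r3c1 r3c2 r3c3 for a total of 4 + 3 + 11 + 8 + 2 + 12 + 6 = 46.

46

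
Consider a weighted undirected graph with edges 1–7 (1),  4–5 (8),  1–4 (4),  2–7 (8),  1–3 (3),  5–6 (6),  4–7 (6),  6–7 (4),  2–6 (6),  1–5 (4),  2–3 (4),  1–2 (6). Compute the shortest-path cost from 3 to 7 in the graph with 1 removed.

12

Paths from 3 to 7 avoiding 1:
3 → 2 → 7: 4 + 8 = 12
3 → 2 → 6 → 5 → 4 → 7: 4 + 6 + 6 + 8 + 6 = 30
3 → 2 → 6 → 7: 4 + 6 + 4 = 14
Best route has total 12.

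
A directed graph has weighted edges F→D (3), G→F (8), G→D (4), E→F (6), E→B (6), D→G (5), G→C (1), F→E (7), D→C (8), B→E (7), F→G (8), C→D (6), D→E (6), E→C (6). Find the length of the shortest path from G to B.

16

Candidate routes:
G → F → E → B: 8 + 7 + 6 = 21
G → D → E → B: 4 + 6 + 6 = 16
G → C → D → E → B: 1 + 6 + 6 + 6 = 19
G → F → D → E → B: 8 + 3 + 6 + 6 = 23
Best route has total 16.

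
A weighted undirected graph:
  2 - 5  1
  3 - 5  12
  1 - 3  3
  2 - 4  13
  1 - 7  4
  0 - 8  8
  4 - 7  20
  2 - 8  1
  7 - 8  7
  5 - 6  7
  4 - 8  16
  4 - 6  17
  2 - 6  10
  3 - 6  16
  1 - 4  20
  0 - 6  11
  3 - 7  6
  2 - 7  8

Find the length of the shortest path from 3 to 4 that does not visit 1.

26

A few of the 3→4 routes:
3→7→2→4: 6 + 8 + 13 = 27
3→5→2→8→4: 12 + 1 + 1 + 16 = 30
3→7→4: 6 + 20 = 26
3→5→2→4: 12 + 1 + 13 = 26
3→7→8→2→4: 6 + 7 + 1 + 13 = 27
3→7→8→4: 6 + 7 + 16 = 29
The minimum is 26.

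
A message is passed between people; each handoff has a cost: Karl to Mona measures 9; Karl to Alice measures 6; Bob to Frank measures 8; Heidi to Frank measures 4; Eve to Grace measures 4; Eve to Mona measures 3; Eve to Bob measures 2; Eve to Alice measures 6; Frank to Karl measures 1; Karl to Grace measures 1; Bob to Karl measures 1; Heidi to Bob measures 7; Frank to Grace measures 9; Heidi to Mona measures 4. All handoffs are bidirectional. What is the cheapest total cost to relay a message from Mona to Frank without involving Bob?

8

Some routes from Mona to Frank avoiding Bob:
Mona -> Eve -> Grace -> Frank: 3 + 4 + 9 = 16
Mona -> Karl -> Frank: 9 + 1 = 10
Mona -> Eve -> Grace -> Karl -> Frank: 3 + 4 + 1 + 1 = 9
Mona -> Heidi -> Frank: 4 + 4 = 8
Best route has total 8.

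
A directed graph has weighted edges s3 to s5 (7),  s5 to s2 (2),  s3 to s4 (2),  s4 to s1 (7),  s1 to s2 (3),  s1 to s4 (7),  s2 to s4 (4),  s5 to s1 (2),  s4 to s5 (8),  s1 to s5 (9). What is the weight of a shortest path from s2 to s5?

Candidate routes:
s2 - s4 - s1 - s5: 4 + 7 + 9 = 20
s2 - s4 - s5: 4 + 8 = 12
Shortest: 12.

12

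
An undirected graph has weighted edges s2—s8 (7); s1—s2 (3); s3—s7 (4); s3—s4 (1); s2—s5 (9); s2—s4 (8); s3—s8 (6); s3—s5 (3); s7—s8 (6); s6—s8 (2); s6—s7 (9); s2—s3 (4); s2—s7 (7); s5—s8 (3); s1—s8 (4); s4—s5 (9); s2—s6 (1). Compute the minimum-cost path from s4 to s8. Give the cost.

Checking several routes:
s4 → s3 → s5 → s8: 1 + 3 + 3 = 7
s4 → s3 → s8: 1 + 6 = 7
s4 → s2 → s6 → s8: 8 + 1 + 2 = 11
s4 → s3 → s2 → s6 → s8: 1 + 4 + 1 + 2 = 8
The minimum is 7.

7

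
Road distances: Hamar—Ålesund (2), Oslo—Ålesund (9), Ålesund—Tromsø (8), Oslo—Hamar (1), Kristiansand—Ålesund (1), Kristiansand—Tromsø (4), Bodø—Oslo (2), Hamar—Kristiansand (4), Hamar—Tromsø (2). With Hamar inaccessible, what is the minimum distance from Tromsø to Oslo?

Routes from Tromsø to Oslo avoiding Hamar:
Tromsø → Kristiansand → Ålesund → Oslo: 4 + 1 + 9 = 14
Tromsø → Ålesund → Oslo: 8 + 9 = 17
The minimum is 14.

14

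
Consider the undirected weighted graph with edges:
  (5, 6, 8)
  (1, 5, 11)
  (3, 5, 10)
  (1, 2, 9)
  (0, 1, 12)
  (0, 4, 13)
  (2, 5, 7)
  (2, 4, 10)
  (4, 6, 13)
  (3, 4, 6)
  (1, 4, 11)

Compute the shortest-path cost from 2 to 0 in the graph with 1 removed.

Paths from 2 to 0 avoiding 1:
2 -> 5 -> 6 -> 4 -> 0: 7 + 8 + 13 + 13 = 41
2 -> 4 -> 0: 10 + 13 = 23
2 -> 5 -> 3 -> 4 -> 0: 7 + 10 + 6 + 13 = 36
Best route has total 23.

23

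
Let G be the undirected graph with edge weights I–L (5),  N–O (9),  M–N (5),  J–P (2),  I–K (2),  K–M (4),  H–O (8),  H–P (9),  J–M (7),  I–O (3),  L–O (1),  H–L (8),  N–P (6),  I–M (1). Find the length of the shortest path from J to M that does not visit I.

Paths from J to M avoiding I:
J→P→H→L→O→N→M: 2 + 9 + 8 + 1 + 9 + 5 = 34
J→M: 7
J→P→N→M: 2 + 6 + 5 = 13
J→P→H→O→N→M: 2 + 9 + 8 + 9 + 5 = 33
Shortest: 7.

7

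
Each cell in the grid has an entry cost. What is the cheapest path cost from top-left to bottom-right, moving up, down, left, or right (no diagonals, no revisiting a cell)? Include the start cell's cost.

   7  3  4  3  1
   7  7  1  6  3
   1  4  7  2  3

24

One optimal route is [0,0]→[0,1]→[0,2]→[0,3]→[0,4]→[1,4]→[2,4].
Its cost is 7 + 3 + 4 + 3 + 1 + 3 + 3 = 24.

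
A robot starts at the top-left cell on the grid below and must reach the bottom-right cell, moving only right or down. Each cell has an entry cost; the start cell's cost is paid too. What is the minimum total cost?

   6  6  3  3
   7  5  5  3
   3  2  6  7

28

Cheapest: [0,0]→[0,1]→[0,2]→[0,3]→[1,3]→[2,3]
  6 + 6 + 3 + 3 + 3 + 7 = 28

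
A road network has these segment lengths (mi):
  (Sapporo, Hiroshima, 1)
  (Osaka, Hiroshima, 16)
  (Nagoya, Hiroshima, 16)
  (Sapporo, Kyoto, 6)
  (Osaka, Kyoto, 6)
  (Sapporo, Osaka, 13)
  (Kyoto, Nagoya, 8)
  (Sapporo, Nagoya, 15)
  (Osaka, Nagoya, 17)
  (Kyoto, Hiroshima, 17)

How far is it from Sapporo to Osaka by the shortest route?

Some routes from Sapporo to Osaka:
Sapporo → Kyoto → Osaka: 6 + 6 = 12
Sapporo → Hiroshima → Osaka: 1 + 16 = 17
Sapporo → Osaka: 13
Shortest: 12 mi.

12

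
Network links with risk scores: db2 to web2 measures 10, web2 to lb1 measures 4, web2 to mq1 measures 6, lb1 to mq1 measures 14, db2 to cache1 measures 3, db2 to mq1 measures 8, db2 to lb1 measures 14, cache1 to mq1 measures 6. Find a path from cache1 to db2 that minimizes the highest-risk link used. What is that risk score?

Comparing a few candidate routes:
cache1 → mq1 → db2: max(6, 8) = 8
cache1 → mq1 → web2 → db2: max(6, 6, 10) = 10
cache1 → db2: max(3) = 3
Smallest bottleneck: 3.

3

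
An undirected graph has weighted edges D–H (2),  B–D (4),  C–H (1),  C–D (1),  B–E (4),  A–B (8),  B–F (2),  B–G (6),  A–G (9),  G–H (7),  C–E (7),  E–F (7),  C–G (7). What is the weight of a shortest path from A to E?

12

A few of the A→E routes:
A→G→C→E: 9 + 7 + 7 = 23
A→B→D→H→C→E: 8 + 4 + 2 + 1 + 7 = 22
A→B→E: 8 + 4 = 12
A→G→B→E: 9 + 6 + 4 = 19
A→B→D→C→E: 8 + 4 + 1 + 7 = 20
A→B→F→E: 8 + 2 + 7 = 17
Best route has total 12.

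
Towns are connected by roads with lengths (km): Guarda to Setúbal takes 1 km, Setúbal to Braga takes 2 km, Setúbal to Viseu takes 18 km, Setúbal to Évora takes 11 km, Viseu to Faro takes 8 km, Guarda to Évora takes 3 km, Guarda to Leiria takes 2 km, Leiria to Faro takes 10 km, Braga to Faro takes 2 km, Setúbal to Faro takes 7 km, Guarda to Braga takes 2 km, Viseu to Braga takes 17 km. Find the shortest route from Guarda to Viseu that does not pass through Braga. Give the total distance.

A few of the Guarda→Viseu routes:
Guarda-Setúbal-Faro-Viseu: 1 + 7 + 8 = 16
Guarda-Setúbal-Viseu: 1 + 18 = 19
Guarda-Leiria-Faro-Viseu: 2 + 10 + 8 = 20
Shortest: 16 km.

16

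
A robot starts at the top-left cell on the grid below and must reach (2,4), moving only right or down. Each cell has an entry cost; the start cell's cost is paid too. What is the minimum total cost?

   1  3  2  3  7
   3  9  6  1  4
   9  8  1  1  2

13

Cheapest: (0,0) (0,1) (0,2) (0,3) (1,3) (2,3) (2,4)
  1 + 3 + 2 + 3 + 1 + 1 + 2 = 13
For comparison, the top-then-right route costs 22.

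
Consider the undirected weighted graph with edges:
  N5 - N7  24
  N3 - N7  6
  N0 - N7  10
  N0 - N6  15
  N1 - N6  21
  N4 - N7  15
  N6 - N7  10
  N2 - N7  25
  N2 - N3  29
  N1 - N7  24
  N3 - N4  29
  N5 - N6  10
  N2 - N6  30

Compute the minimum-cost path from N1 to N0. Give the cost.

Comparing a few candidate routes:
N1 - N6 - N0: 21 + 15 = 36
N1 - N7 - N0: 24 + 10 = 34
N1 - N6 - N7 - N0: 21 + 10 + 10 = 41
The minimum is 34.

34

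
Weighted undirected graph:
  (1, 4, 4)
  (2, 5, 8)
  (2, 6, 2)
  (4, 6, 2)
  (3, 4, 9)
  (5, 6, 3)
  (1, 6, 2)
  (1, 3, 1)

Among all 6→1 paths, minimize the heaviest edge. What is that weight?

Paths from 6 to 1:
6 -> 4 -> 3 -> 1: max(2, 9, 1) = 9
6 -> 4 -> 1: max(2, 4) = 4
6 -> 1: max(2) = 2
Best route has worst link 2.

2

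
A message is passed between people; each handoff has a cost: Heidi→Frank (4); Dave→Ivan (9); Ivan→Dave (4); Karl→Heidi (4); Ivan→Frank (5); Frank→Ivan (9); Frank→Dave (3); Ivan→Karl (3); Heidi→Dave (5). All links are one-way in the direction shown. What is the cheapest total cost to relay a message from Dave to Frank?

Paths from Dave to Frank:
Dave → Ivan → Frank: 9 + 5 = 14
Dave → Ivan → Karl → Heidi → Frank: 9 + 3 + 4 + 4 = 20
Shortest: 14.

14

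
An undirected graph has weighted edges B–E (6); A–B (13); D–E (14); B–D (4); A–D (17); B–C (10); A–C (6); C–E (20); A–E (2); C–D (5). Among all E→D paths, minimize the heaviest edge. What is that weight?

Comparing a few candidate routes:
E→B→D: max(6, 4) = 6
E→B→C→D: max(6, 10, 5) = 10
E→A→C→D: max(2, 6, 5) = 6
E→A→C→B→D: max(2, 6, 10, 4) = 10
Best route has worst link 6.

6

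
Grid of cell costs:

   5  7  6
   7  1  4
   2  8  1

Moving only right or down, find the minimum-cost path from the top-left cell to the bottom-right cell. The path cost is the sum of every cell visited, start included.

18

Path [0,0] → [0,1] → [1,1] → [1,2] → [2,2]: 5 + 7 + 1 + 4 + 1 = 18.
For comparison, the top-then-right route costs 23.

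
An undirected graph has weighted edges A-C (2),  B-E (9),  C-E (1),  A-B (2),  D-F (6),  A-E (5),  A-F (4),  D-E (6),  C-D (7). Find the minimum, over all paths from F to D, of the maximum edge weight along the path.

6

Checking several routes:
F → A → C → D: max(4, 2, 7) = 7
F → A → E → C → D: max(4, 5, 1, 7) = 7
F → A → C → E → D: max(4, 2, 1, 6) = 6
F → A → E → D: max(4, 5, 6) = 6
F → D: max(6) = 6
Best route has worst link 6.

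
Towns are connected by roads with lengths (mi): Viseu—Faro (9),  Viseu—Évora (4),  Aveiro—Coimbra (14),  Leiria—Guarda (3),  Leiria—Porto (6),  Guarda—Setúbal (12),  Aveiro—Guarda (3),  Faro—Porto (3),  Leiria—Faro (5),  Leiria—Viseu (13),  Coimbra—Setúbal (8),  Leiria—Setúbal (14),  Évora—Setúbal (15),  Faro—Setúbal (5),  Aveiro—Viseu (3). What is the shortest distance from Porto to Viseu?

12

Checking several routes:
Porto-Leiria-Faro-Viseu: 6 + 5 + 9 = 20
Porto-Leiria-Guarda-Aveiro-Viseu: 6 + 3 + 3 + 3 = 15
Porto-Faro-Viseu: 3 + 9 = 12
Porto-Faro-Leiria-Viseu: 3 + 5 + 13 = 21
Porto-Leiria-Viseu: 6 + 13 = 19
Porto-Faro-Leiria-Guarda-Aveiro-Viseu: 3 + 5 + 3 + 3 + 3 = 17
The minimum is 12 mi.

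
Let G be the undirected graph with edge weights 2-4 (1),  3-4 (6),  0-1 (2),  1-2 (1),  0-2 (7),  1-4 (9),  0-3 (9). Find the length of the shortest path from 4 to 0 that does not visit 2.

11

Paths from 4 to 0 avoiding 2:
4→1→0: 9 + 2 = 11
4→3→0: 6 + 9 = 15
Shortest: 11.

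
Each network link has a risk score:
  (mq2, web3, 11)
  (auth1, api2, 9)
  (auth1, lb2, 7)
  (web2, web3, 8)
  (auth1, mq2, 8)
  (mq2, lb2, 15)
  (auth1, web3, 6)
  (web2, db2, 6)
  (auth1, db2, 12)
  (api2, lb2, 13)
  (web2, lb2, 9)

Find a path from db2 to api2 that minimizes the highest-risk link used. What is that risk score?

9

Checking several routes:
db2 -> auth1 -> api2: max(12, 9) = 12
db2 -> web2 -> web3 -> auth1 -> api2: max(6, 8, 6, 9) = 9
db2 -> web2 -> web3 -> mq2 -> auth1 -> api2: max(6, 8, 11, 8, 9) = 11
db2 -> auth1 -> mq2 -> web3 -> web2 -> lb2 -> api2: max(12, 8, 11, 8, 9, 13) = 13
db2 -> web2 -> lb2 -> auth1 -> api2: max(6, 9, 7, 9) = 9
Smallest bottleneck: 9.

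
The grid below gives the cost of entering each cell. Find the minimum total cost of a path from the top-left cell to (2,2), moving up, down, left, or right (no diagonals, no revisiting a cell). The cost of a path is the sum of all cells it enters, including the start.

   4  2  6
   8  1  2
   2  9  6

Best path: r0c0 → r0c1 → r1c1 → r1c2 → r2c2
Cost: 4 + 2 + 1 + 2 + 6 = 15

15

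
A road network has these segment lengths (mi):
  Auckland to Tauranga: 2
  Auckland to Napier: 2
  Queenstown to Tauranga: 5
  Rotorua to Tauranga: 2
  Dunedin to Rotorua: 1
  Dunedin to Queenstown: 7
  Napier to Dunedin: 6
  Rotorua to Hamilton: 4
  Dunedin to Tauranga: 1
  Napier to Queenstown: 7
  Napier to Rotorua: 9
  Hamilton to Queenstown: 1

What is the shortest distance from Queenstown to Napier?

Checking several routes:
Queenstown -> Napier: 7
Queenstown -> Tauranga -> Auckland -> Napier: 5 + 2 + 2 = 9
Queenstown -> Hamilton -> Rotorua -> Dunedin -> Tauranga -> Auckland -> Napier: 1 + 4 + 1 + 1 + 2 + 2 = 11
Shortest: 7 mi.

7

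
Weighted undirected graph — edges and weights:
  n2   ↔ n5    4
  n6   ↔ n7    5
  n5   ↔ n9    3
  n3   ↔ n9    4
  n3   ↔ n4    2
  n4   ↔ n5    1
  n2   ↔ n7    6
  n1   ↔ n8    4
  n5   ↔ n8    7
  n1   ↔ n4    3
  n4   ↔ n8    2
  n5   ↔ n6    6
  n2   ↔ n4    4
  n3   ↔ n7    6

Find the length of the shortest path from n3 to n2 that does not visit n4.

11

Paths from n3 to n2 avoiding n4:
n3→n7→n2: 6 + 6 = 12
n3→n9→n5→n2: 4 + 3 + 4 = 11
n3→n7→n6→n5→n2: 6 + 5 + 6 + 4 = 21
n3→n9→n5→n6→n7→n2: 4 + 3 + 6 + 5 + 6 = 24
The minimum is 11.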